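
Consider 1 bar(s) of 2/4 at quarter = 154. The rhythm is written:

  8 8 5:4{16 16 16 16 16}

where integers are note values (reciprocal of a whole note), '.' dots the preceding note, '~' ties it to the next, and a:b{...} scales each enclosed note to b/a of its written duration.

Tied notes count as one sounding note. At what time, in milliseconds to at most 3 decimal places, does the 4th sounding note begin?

1. 0.0ms @ 0 + 194.805ms (1/2)
2. 194.805ms @ 1/2 + 194.805ms (1/2)
3. 389.61ms @ 1 + 77.922ms (1/5)
4. 467.532ms @ 6/5 + 77.922ms (1/5)
5. 545.455ms @ 7/5 + 77.922ms (1/5)
6. 623.377ms @ 8/5 + 77.922ms (1/5)
7. 701.299ms @ 9/5 + 77.922ms (1/5)

note 4 onset = 6/5b = 467.532ms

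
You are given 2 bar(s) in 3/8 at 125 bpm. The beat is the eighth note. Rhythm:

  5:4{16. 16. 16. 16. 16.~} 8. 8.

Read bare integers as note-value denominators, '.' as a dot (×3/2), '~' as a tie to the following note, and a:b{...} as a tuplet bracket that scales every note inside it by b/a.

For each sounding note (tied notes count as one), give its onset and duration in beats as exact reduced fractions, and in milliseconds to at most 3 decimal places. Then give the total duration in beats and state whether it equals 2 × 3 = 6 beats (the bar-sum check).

1) 0.0ms=0b +288.0ms=3/5b
2) 288.0ms=3/5b +288.0ms=3/5b
3) 576.0ms=6/5b +288.0ms=3/5b
4) 864.0ms=9/5b +288.0ms=3/5b
5) 1152.0ms=12/5b +1008.0ms=21/10b
6) 2160.0ms=9/2b +720.0ms=3/2b
Σ=6b of 6 (125bpm 3/8) — PASS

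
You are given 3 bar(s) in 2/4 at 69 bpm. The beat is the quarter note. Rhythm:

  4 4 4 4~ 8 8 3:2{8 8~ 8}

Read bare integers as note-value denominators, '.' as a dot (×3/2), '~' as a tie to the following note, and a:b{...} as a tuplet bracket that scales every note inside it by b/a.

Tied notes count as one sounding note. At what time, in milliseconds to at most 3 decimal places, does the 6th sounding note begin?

note 6 onset = 5b = 4347.826ms

1. 0.0ms @ 0 + 869.565ms (1)
2. 869.565ms @ 1 + 869.565ms (1)
3. 1739.13ms @ 2 + 869.565ms (1)
4. 2608.696ms @ 3 + 1304.348ms (3/2)
5. 3913.043ms @ 9/2 + 434.783ms (1/2)
6. 4347.826ms @ 5 + 289.855ms (1/3)
7. 4637.681ms @ 16/3 + 579.71ms (2/3)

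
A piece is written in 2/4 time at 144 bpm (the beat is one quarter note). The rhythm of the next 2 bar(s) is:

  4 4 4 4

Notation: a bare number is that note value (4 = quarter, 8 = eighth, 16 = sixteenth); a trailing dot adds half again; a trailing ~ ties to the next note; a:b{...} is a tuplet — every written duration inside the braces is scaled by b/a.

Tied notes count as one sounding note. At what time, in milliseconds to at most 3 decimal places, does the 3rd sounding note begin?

note 3 onset = 2b = 833.333ms

1. 0.0ms @ 0 + 416.667ms (1)
2. 416.667ms @ 1 + 416.667ms (1)
3. 833.333ms @ 2 + 416.667ms (1)
4. 1250.0ms @ 3 + 416.667ms (1)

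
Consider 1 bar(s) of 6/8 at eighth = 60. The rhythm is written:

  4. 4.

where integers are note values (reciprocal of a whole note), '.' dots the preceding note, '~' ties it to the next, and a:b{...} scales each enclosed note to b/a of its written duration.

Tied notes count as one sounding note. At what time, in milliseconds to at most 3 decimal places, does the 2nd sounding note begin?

1. 0.0ms @ 0 + 3000.0ms (3)
2. 3000.0ms @ 3 + 3000.0ms (3)

note 2 onset = 3b = 3000.0ms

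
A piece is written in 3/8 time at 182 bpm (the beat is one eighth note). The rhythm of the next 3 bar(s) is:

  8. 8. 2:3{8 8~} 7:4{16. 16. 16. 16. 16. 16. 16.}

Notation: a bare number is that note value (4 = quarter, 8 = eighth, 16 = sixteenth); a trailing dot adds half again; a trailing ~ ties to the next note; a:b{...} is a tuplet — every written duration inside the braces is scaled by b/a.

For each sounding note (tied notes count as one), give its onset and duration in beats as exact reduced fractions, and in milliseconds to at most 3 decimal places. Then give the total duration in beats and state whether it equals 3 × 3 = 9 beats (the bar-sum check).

1) 0.0ms=0b +494.505ms=3/2b
2) 494.505ms=3/2b +494.505ms=3/2b
3) 989.011ms=3b +494.505ms=3/2b
4) 1483.516ms=9/2b +635.793ms=27/14b
5) 2119.309ms=45/7b +141.287ms=3/7b
6) 2260.597ms=48/7b +141.287ms=3/7b
7) 2401.884ms=51/7b +141.287ms=3/7b
8) 2543.171ms=54/7b +141.287ms=3/7b
9) 2684.458ms=57/7b +141.287ms=3/7b
10) 2825.746ms=60/7b +141.287ms=3/7b
Σ=9b of 9 (182bpm 3/8) — PASS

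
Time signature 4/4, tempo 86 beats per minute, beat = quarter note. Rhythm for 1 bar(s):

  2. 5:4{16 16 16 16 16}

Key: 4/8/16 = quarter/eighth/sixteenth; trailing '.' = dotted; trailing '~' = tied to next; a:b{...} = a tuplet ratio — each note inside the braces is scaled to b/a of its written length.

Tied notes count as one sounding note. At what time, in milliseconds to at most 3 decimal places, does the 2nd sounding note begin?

note 2 onset = 3b = 2093.023ms

1. 0.0ms @ 0 + 2093.023ms (3)
2. 2093.023ms @ 3 + 139.535ms (1/5)
3. 2232.558ms @ 16/5 + 139.535ms (1/5)
4. 2372.093ms @ 17/5 + 139.535ms (1/5)
5. 2511.628ms @ 18/5 + 139.535ms (1/5)
6. 2651.163ms @ 19/5 + 139.535ms (1/5)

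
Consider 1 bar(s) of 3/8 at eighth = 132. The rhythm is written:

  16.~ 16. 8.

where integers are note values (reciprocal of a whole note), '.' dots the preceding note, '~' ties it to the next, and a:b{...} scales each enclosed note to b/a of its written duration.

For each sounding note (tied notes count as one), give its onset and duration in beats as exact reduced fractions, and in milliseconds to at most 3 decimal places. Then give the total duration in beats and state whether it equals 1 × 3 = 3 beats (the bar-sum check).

1) 0.0ms=0b +681.818ms=3/2b
2) 681.818ms=3/2b +681.818ms=3/2b
Σ=3b of 3 (132bpm 3/8) — PASS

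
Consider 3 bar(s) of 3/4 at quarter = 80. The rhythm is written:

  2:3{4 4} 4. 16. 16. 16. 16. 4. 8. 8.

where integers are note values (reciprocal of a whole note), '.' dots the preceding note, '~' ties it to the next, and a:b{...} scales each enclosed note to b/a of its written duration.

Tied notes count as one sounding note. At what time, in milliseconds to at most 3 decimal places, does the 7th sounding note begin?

1. 0.0ms @ 0 + 1125.0ms (3/2)
2. 1125.0ms @ 3/2 + 1125.0ms (3/2)
3. 2250.0ms @ 3 + 1125.0ms (3/2)
4. 3375.0ms @ 9/2 + 281.25ms (3/8)
5. 3656.25ms @ 39/8 + 281.25ms (3/8)
6. 3937.5ms @ 21/4 + 281.25ms (3/8)
7. 4218.75ms @ 45/8 + 281.25ms (3/8)
8. 4500.0ms @ 6 + 1125.0ms (3/2)
9. 5625.0ms @ 15/2 + 562.5ms (3/4)
10. 6187.5ms @ 33/4 + 562.5ms (3/4)

note 7 onset = 45/8b = 4218.75ms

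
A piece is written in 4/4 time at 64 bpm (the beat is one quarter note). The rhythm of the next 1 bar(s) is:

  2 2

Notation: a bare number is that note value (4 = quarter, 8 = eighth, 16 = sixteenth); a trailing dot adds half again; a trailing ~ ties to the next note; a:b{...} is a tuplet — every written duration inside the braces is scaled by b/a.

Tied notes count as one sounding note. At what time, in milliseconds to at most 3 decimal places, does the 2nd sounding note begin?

1. 0.0ms @ 0 + 1875.0ms (2)
2. 1875.0ms @ 2 + 1875.0ms (2)

note 2 onset = 2b = 1875.0ms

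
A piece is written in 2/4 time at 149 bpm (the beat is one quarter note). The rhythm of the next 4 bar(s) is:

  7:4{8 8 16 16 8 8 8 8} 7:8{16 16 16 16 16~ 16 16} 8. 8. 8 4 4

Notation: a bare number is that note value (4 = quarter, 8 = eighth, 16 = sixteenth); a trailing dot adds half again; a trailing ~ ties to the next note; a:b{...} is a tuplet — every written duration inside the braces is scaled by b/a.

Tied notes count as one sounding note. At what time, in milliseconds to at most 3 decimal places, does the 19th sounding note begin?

1. 0.0ms @ 0 + 115.053ms (2/7)
2. 115.053ms @ 2/7 + 115.053ms (2/7)
3. 230.105ms @ 4/7 + 57.526ms (1/7)
4. 287.632ms @ 5/7 + 57.526ms (1/7)
5. 345.158ms @ 6/7 + 115.053ms (2/7)
6. 460.211ms @ 8/7 + 115.053ms (2/7)
7. 575.264ms @ 10/7 + 115.053ms (2/7)
8. 690.316ms @ 12/7 + 115.053ms (2/7)
9. 805.369ms @ 2 + 115.053ms (2/7)
10. 920.422ms @ 16/7 + 115.053ms (2/7)
11. 1035.475ms @ 18/7 + 115.053ms (2/7)
12. 1150.527ms @ 20/7 + 115.053ms (2/7)
13. 1265.58ms @ 22/7 + 230.105ms (4/7)
14. 1495.686ms @ 26/7 + 115.053ms (2/7)
15. 1610.738ms @ 4 + 302.013ms (3/4)
16. 1912.752ms @ 19/4 + 302.013ms (3/4)
17. 2214.765ms @ 11/2 + 201.342ms (1/2)
18. 2416.107ms @ 6 + 402.685ms (1)
19. 2818.792ms @ 7 + 402.685ms (1)

note 19 onset = 7b = 2818.792ms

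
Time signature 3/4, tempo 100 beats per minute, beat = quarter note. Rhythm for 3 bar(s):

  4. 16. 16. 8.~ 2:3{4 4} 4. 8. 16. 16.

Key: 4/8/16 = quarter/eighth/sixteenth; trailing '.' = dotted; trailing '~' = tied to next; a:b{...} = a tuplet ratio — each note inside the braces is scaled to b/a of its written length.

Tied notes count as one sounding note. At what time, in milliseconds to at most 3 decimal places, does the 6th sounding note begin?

1. 0.0ms @ 0 + 900.0ms (3/2)
2. 900.0ms @ 3/2 + 225.0ms (3/8)
3. 1125.0ms @ 15/8 + 225.0ms (3/8)
4. 1350.0ms @ 9/4 + 1350.0ms (9/4)
5. 2700.0ms @ 9/2 + 900.0ms (3/2)
6. 3600.0ms @ 6 + 900.0ms (3/2)
7. 4500.0ms @ 15/2 + 450.0ms (3/4)
8. 4950.0ms @ 33/4 + 225.0ms (3/8)
9. 5175.0ms @ 69/8 + 225.0ms (3/8)

note 6 onset = 6b = 3600.0ms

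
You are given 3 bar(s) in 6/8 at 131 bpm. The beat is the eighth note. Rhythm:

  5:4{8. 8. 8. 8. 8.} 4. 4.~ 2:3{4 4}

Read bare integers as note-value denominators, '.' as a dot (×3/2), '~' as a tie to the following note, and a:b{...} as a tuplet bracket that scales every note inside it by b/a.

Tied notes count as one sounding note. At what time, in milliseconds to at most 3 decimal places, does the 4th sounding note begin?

note 4 onset = 18/5b = 1648.855ms

1. 0.0ms @ 0 + 549.618ms (6/5)
2. 549.618ms @ 6/5 + 549.618ms (6/5)
3. 1099.237ms @ 12/5 + 549.618ms (6/5)
4. 1648.855ms @ 18/5 + 549.618ms (6/5)
5. 2198.473ms @ 24/5 + 549.618ms (6/5)
6. 2748.092ms @ 6 + 1374.046ms (3)
7. 4122.137ms @ 9 + 2748.092ms (6)
8. 6870.229ms @ 15 + 1374.046ms (3)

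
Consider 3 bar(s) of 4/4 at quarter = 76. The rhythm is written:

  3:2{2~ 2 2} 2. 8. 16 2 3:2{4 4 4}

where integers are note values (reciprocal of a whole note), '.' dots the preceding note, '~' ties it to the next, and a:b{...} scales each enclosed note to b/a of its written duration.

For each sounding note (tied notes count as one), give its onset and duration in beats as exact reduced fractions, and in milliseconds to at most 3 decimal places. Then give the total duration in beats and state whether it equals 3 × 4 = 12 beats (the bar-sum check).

1) 0.0ms=0b +2105.263ms=8/3b
2) 2105.263ms=8/3b +1052.632ms=4/3b
3) 3157.895ms=4b +2368.421ms=3b
4) 5526.316ms=7b +592.105ms=3/4b
5) 6118.421ms=31/4b +197.368ms=1/4b
6) 6315.789ms=8b +1578.947ms=2b
7) 7894.737ms=10b +526.316ms=2/3b
8) 8421.053ms=32/3b +526.316ms=2/3b
9) 8947.368ms=34/3b +526.316ms=2/3b
Σ=12b of 12 (76bpm 4/4) — PASS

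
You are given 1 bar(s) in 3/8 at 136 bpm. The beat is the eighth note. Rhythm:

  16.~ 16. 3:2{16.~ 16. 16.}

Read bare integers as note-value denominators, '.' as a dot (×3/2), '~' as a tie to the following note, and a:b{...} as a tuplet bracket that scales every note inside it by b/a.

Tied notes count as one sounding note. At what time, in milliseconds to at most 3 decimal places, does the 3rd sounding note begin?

note 3 onset = 5/2b = 1102.941ms

1. 0.0ms @ 0 + 661.765ms (3/2)
2. 661.765ms @ 3/2 + 441.176ms (1)
3. 1102.941ms @ 5/2 + 220.588ms (1/2)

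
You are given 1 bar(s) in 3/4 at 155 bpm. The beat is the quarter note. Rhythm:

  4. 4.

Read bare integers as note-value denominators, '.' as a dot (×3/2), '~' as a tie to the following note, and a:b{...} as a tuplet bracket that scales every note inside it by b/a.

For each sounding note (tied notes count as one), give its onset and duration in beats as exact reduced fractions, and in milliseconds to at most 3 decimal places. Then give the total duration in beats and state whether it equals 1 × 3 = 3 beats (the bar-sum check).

1) 0.0ms=0b +580.645ms=3/2b
2) 580.645ms=3/2b +580.645ms=3/2b
Σ=3b of 3 (155bpm 3/4) — PASS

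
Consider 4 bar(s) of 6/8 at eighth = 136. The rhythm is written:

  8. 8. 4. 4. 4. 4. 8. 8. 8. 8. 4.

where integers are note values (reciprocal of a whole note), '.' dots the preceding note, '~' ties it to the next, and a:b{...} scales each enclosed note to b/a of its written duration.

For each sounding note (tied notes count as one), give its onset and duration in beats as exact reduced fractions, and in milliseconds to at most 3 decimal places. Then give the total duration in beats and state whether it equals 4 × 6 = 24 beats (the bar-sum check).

1) 0.0ms=0b +661.765ms=3/2b
2) 661.765ms=3/2b +661.765ms=3/2b
3) 1323.529ms=3b +1323.529ms=3b
4) 2647.059ms=6b +1323.529ms=3b
5) 3970.588ms=9b +1323.529ms=3b
6) 5294.118ms=12b +1323.529ms=3b
7) 6617.647ms=15b +661.765ms=3/2b
8) 7279.412ms=33/2b +661.765ms=3/2b
9) 7941.176ms=18b +661.765ms=3/2b
10) 8602.941ms=39/2b +661.765ms=3/2b
11) 9264.706ms=21b +1323.529ms=3b
Σ=24b of 24 (136bpm 6/8) — PASS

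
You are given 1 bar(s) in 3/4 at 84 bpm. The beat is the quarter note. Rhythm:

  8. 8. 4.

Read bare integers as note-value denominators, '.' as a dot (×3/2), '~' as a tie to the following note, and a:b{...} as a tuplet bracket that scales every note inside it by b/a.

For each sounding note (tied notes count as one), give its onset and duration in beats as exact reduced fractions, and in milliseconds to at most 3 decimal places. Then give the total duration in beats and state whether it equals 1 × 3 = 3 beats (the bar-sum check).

1) 0.0ms=0b +535.714ms=3/4b
2) 535.714ms=3/4b +535.714ms=3/4b
3) 1071.429ms=3/2b +1071.429ms=3/2b
Σ=3b of 3 (84bpm 3/4) — PASS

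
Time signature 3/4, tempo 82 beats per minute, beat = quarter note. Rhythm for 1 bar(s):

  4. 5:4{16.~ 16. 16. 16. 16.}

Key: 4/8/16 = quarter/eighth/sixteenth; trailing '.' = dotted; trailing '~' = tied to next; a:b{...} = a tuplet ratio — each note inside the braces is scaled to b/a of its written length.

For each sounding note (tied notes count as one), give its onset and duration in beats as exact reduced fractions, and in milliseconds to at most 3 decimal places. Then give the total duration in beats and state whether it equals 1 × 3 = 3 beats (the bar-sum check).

1) 0.0ms=0b +1097.561ms=3/2b
2) 1097.561ms=3/2b +439.024ms=3/5b
3) 1536.585ms=21/10b +219.512ms=3/10b
4) 1756.098ms=12/5b +219.512ms=3/10b
5) 1975.61ms=27/10b +219.512ms=3/10b
Σ=3b of 3 (82bpm 3/4) — PASS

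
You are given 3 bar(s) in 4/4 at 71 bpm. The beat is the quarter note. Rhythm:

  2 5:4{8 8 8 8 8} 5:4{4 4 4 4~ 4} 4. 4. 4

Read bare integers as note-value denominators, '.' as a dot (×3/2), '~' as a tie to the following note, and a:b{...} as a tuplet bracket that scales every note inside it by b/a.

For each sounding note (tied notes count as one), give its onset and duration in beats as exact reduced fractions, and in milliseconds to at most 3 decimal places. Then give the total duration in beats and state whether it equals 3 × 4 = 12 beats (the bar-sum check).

1) 0.0ms=0b +1690.141ms=2b
2) 1690.141ms=2b +338.028ms=2/5b
3) 2028.169ms=12/5b +338.028ms=2/5b
4) 2366.197ms=14/5b +338.028ms=2/5b
5) 2704.225ms=16/5b +338.028ms=2/5b
6) 3042.254ms=18/5b +338.028ms=2/5b
7) 3380.282ms=4b +676.056ms=4/5b
8) 4056.338ms=24/5b +676.056ms=4/5b
9) 4732.394ms=28/5b +676.056ms=4/5b
10) 5408.451ms=32/5b +1352.113ms=8/5b
11) 6760.563ms=8b +1267.606ms=3/2b
12) 8028.169ms=19/2b +1267.606ms=3/2b
13) 9295.775ms=11b +845.07ms=1b
Σ=12b of 12 (71bpm 4/4) — PASS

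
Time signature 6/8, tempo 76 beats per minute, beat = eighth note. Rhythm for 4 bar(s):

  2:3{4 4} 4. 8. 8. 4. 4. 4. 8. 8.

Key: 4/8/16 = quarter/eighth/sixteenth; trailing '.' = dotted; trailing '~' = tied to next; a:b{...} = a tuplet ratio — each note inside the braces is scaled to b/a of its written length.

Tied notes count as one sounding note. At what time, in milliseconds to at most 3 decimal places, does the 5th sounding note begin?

1. 0.0ms @ 0 + 2368.421ms (3)
2. 2368.421ms @ 3 + 2368.421ms (3)
3. 4736.842ms @ 6 + 2368.421ms (3)
4. 7105.263ms @ 9 + 1184.211ms (3/2)
5. 8289.474ms @ 21/2 + 1184.211ms (3/2)
6. 9473.684ms @ 12 + 2368.421ms (3)
7. 11842.105ms @ 15 + 2368.421ms (3)
8. 14210.526ms @ 18 + 2368.421ms (3)
9. 16578.947ms @ 21 + 1184.211ms (3/2)
10. 17763.158ms @ 45/2 + 1184.211ms (3/2)

note 5 onset = 21/2b = 8289.474ms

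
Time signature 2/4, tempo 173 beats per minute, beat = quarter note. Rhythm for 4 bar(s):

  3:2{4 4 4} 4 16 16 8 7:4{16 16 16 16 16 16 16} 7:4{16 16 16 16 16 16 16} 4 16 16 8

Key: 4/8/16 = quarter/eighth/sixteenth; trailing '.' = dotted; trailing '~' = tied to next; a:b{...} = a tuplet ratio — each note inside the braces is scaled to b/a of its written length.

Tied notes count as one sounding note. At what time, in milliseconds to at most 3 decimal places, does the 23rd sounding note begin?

1. 0.0ms @ 0 + 231.214ms (2/3)
2. 231.214ms @ 2/3 + 231.214ms (2/3)
3. 462.428ms @ 4/3 + 231.214ms (2/3)
4. 693.642ms @ 2 + 346.821ms (1)
5. 1040.462ms @ 3 + 86.705ms (1/4)
6. 1127.168ms @ 13/4 + 86.705ms (1/4)
7. 1213.873ms @ 7/2 + 173.41ms (1/2)
8. 1387.283ms @ 4 + 49.546ms (1/7)
9. 1436.829ms @ 29/7 + 49.546ms (1/7)
10. 1486.375ms @ 30/7 + 49.546ms (1/7)
11. 1535.921ms @ 31/7 + 49.546ms (1/7)
12. 1585.467ms @ 32/7 + 49.546ms (1/7)
13. 1635.012ms @ 33/7 + 49.546ms (1/7)
14. 1684.558ms @ 34/7 + 49.546ms (1/7)
15. 1734.104ms @ 5 + 49.546ms (1/7)
16. 1783.65ms @ 36/7 + 49.546ms (1/7)
17. 1833.196ms @ 37/7 + 49.546ms (1/7)
18. 1882.742ms @ 38/7 + 49.546ms (1/7)
19. 1932.287ms @ 39/7 + 49.546ms (1/7)
20. 1981.833ms @ 40/7 + 49.546ms (1/7)
21. 2031.379ms @ 41/7 + 49.546ms (1/7)
22. 2080.925ms @ 6 + 346.821ms (1)
23. 2427.746ms @ 7 + 86.705ms (1/4)
24. 2514.451ms @ 29/4 + 86.705ms (1/4)
25. 2601.156ms @ 15/2 + 173.41ms (1/2)

note 23 onset = 7b = 2427.746ms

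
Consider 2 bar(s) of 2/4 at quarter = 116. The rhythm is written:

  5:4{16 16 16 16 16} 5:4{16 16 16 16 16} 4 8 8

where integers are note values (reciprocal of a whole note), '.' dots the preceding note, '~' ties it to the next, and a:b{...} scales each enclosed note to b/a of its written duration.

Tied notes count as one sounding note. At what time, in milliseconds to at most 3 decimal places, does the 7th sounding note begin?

1. 0.0ms @ 0 + 103.448ms (1/5)
2. 103.448ms @ 1/5 + 103.448ms (1/5)
3. 206.897ms @ 2/5 + 103.448ms (1/5)
4. 310.345ms @ 3/5 + 103.448ms (1/5)
5. 413.793ms @ 4/5 + 103.448ms (1/5)
6. 517.241ms @ 1 + 103.448ms (1/5)
7. 620.69ms @ 6/5 + 103.448ms (1/5)
8. 724.138ms @ 7/5 + 103.448ms (1/5)
9. 827.586ms @ 8/5 + 103.448ms (1/5)
10. 931.034ms @ 9/5 + 103.448ms (1/5)
11. 1034.483ms @ 2 + 517.241ms (1)
12. 1551.724ms @ 3 + 258.621ms (1/2)
13. 1810.345ms @ 7/2 + 258.621ms (1/2)

note 7 onset = 6/5b = 620.69ms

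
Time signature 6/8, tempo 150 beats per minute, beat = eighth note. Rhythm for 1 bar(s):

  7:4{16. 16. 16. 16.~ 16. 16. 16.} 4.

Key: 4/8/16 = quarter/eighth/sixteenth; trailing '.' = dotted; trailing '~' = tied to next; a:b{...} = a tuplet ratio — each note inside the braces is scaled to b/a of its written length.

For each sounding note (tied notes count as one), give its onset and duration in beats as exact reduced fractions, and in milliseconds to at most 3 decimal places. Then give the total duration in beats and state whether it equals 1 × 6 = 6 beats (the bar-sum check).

1) 0.0ms=0b +171.429ms=3/7b
2) 171.429ms=3/7b +171.429ms=3/7b
3) 342.857ms=6/7b +171.429ms=3/7b
4) 514.286ms=9/7b +342.857ms=6/7b
5) 857.143ms=15/7b +171.429ms=3/7b
6) 1028.571ms=18/7b +171.429ms=3/7b
7) 1200.0ms=3b +1200.0ms=3b
Σ=6b of 6 (150bpm 6/8) — PASS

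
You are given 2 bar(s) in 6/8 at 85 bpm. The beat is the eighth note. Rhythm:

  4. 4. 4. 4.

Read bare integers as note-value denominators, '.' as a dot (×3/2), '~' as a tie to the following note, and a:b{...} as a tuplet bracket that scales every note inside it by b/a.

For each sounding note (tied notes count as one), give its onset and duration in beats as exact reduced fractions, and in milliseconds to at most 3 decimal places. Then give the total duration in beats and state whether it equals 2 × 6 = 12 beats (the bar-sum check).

1) 0.0ms=0b +2117.647ms=3b
2) 2117.647ms=3b +2117.647ms=3b
3) 4235.294ms=6b +2117.647ms=3b
4) 6352.941ms=9b +2117.647ms=3b
Σ=12b of 12 (85bpm 6/8) — PASS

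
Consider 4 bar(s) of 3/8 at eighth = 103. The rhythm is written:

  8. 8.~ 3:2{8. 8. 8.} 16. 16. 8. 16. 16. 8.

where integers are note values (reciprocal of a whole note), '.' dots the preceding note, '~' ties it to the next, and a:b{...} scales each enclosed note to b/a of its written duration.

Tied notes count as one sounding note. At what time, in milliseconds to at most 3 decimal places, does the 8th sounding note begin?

1. 0.0ms @ 0 + 873.786ms (3/2)
2. 873.786ms @ 3/2 + 1456.311ms (5/2)
3. 2330.097ms @ 4 + 582.524ms (1)
4. 2912.621ms @ 5 + 582.524ms (1)
5. 3495.146ms @ 6 + 436.893ms (3/4)
6. 3932.039ms @ 27/4 + 436.893ms (3/4)
7. 4368.932ms @ 15/2 + 873.786ms (3/2)
8. 5242.718ms @ 9 + 436.893ms (3/4)
9. 5679.612ms @ 39/4 + 436.893ms (3/4)
10. 6116.505ms @ 21/2 + 873.786ms (3/2)

note 8 onset = 9b = 5242.718ms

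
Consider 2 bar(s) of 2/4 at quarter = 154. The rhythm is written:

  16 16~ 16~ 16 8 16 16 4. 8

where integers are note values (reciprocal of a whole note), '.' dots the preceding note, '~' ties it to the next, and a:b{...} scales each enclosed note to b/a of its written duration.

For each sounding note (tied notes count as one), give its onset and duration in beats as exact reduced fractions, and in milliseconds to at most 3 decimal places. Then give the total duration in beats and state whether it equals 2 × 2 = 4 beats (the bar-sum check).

1) 0.0ms=0b +97.403ms=1/4b
2) 97.403ms=1/4b +292.208ms=3/4b
3) 389.61ms=1b +194.805ms=1/2b
4) 584.416ms=3/2b +97.403ms=1/4b
5) 681.818ms=7/4b +97.403ms=1/4b
6) 779.221ms=2b +584.416ms=3/2b
7) 1363.636ms=7/2b +194.805ms=1/2b
Σ=4b of 4 (154bpm 2/4) — PASS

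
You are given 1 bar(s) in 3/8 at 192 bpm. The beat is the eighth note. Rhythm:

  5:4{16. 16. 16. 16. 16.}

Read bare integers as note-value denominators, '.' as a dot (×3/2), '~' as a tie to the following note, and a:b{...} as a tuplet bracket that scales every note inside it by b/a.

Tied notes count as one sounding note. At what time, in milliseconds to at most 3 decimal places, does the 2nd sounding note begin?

1. 0.0ms @ 0 + 187.5ms (3/5)
2. 187.5ms @ 3/5 + 187.5ms (3/5)
3. 375.0ms @ 6/5 + 187.5ms (3/5)
4. 562.5ms @ 9/5 + 187.5ms (3/5)
5. 750.0ms @ 12/5 + 187.5ms (3/5)

note 2 onset = 3/5b = 187.5ms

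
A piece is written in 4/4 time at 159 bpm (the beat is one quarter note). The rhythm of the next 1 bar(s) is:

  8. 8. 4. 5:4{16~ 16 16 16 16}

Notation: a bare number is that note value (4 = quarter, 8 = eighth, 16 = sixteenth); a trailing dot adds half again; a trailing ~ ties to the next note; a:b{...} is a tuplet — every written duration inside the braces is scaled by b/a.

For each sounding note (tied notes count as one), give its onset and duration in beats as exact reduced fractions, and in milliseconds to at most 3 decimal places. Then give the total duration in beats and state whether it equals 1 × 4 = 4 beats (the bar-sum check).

1) 0.0ms=0b +283.019ms=3/4b
2) 283.019ms=3/4b +283.019ms=3/4b
3) 566.038ms=3/2b +566.038ms=3/2b
4) 1132.075ms=3b +150.943ms=2/5b
5) 1283.019ms=17/5b +75.472ms=1/5b
6) 1358.491ms=18/5b +75.472ms=1/5b
7) 1433.962ms=19/5b +75.472ms=1/5b
Σ=4b of 4 (159bpm 4/4) — PASS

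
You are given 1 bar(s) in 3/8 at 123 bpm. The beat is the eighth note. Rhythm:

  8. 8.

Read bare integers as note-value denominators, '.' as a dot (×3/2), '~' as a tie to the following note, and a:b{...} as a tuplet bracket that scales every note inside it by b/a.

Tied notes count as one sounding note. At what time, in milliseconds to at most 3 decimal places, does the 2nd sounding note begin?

1. 0.0ms @ 0 + 731.707ms (3/2)
2. 731.707ms @ 3/2 + 731.707ms (3/2)

note 2 onset = 3/2b = 731.707ms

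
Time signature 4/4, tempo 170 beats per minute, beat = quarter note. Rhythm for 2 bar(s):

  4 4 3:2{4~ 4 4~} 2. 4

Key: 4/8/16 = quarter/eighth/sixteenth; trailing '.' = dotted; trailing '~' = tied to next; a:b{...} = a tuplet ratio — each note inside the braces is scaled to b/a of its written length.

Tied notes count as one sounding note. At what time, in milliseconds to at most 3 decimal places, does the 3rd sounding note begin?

1. 0.0ms @ 0 + 352.941ms (1)
2. 352.941ms @ 1 + 352.941ms (1)
3. 705.882ms @ 2 + 470.588ms (4/3)
4. 1176.471ms @ 10/3 + 1294.118ms (11/3)
5. 2470.588ms @ 7 + 352.941ms (1)

note 3 onset = 2b = 705.882ms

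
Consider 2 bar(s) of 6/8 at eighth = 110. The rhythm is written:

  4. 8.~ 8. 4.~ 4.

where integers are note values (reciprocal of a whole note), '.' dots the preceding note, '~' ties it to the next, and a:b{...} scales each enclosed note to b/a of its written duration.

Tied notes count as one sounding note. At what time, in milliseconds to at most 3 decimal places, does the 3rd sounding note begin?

1. 0.0ms @ 0 + 1636.364ms (3)
2. 1636.364ms @ 3 + 1636.364ms (3)
3. 3272.727ms @ 6 + 3272.727ms (6)

note 3 onset = 6b = 3272.727ms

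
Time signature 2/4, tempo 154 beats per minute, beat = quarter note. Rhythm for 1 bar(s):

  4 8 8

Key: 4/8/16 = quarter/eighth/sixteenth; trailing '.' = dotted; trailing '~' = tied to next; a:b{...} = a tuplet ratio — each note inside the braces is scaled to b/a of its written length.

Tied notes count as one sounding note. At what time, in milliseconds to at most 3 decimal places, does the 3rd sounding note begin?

1. 0.0ms @ 0 + 389.61ms (1)
2. 389.61ms @ 1 + 194.805ms (1/2)
3. 584.416ms @ 3/2 + 194.805ms (1/2)

note 3 onset = 3/2b = 584.416ms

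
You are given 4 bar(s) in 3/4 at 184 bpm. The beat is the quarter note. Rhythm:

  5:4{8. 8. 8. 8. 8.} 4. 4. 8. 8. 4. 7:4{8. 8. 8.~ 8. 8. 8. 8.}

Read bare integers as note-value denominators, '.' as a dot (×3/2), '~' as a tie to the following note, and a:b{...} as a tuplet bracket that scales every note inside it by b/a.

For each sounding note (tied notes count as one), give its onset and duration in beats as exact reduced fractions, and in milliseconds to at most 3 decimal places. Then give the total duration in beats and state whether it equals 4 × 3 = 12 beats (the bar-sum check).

1) 0.0ms=0b +195.652ms=3/5b
2) 195.652ms=3/5b +195.652ms=3/5b
3) 391.304ms=6/5b +195.652ms=3/5b
4) 586.957ms=9/5b +195.652ms=3/5b
5) 782.609ms=12/5b +195.652ms=3/5b
6) 978.261ms=3b +489.13ms=3/2b
7) 1467.391ms=9/2b +489.13ms=3/2b
8) 1956.522ms=6b +244.565ms=3/4b
9) 2201.087ms=27/4b +244.565ms=3/4b
10) 2445.652ms=15/2b +489.13ms=3/2b
11) 2934.783ms=9b +139.752ms=3/7b
12) 3074.534ms=66/7b +139.752ms=3/7b
13) 3214.286ms=69/7b +279.503ms=6/7b
14) 3493.789ms=75/7b +139.752ms=3/7b
15) 3633.54ms=78/7b +139.752ms=3/7b
16) 3773.292ms=81/7b +139.752ms=3/7b
Σ=12b of 12 (184bpm 3/4) — PASS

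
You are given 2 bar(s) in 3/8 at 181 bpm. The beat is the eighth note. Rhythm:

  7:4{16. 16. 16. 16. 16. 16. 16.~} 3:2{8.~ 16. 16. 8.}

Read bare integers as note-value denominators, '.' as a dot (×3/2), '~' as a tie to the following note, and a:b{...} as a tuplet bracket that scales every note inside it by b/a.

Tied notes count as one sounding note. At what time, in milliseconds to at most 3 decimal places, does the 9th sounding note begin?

note 9 onset = 5b = 1657.459ms

1. 0.0ms @ 0 + 142.068ms (3/7)
2. 142.068ms @ 3/7 + 142.068ms (3/7)
3. 284.136ms @ 6/7 + 142.068ms (3/7)
4. 426.204ms @ 9/7 + 142.068ms (3/7)
5. 568.272ms @ 12/7 + 142.068ms (3/7)
6. 710.339ms @ 15/7 + 142.068ms (3/7)
7. 852.407ms @ 18/7 + 639.305ms (27/14)
8. 1491.713ms @ 9/2 + 165.746ms (1/2)
9. 1657.459ms @ 5 + 331.492ms (1)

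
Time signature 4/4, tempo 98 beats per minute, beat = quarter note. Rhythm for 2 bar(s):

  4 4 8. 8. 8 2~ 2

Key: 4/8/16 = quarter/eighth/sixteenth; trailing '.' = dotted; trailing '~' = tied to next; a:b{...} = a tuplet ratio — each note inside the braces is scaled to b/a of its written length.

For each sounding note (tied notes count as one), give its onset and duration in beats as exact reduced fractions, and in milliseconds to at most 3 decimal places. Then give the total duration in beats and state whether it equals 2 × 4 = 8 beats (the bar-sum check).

1) 0.0ms=0b +612.245ms=1b
2) 612.245ms=1b +612.245ms=1b
3) 1224.49ms=2b +459.184ms=3/4b
4) 1683.673ms=11/4b +459.184ms=3/4b
5) 2142.857ms=7/2b +306.122ms=1/2b
6) 2448.98ms=4b +2448.98ms=4b
Σ=8b of 8 (98bpm 4/4) — PASS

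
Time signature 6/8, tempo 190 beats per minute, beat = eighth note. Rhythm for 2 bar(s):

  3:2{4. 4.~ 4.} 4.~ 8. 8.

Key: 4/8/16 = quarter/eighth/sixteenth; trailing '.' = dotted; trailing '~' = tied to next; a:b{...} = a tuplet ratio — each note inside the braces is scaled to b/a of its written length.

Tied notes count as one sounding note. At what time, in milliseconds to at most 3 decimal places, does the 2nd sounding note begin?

note 2 onset = 2b = 631.579ms

1. 0.0ms @ 0 + 631.579ms (2)
2. 631.579ms @ 2 + 1263.158ms (4)
3. 1894.737ms @ 6 + 1421.053ms (9/2)
4. 3315.789ms @ 21/2 + 473.684ms (3/2)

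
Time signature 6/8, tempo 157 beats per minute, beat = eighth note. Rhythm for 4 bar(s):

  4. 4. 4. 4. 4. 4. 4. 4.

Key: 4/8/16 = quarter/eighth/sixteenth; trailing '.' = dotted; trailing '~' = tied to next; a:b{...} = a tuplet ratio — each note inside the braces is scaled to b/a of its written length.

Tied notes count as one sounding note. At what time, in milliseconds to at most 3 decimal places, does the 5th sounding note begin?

note 5 onset = 12b = 4585.987ms

1. 0.0ms @ 0 + 1146.497ms (3)
2. 1146.497ms @ 3 + 1146.497ms (3)
3. 2292.994ms @ 6 + 1146.497ms (3)
4. 3439.49ms @ 9 + 1146.497ms (3)
5. 4585.987ms @ 12 + 1146.497ms (3)
6. 5732.484ms @ 15 + 1146.497ms (3)
7. 6878.981ms @ 18 + 1146.497ms (3)
8. 8025.478ms @ 21 + 1146.497ms (3)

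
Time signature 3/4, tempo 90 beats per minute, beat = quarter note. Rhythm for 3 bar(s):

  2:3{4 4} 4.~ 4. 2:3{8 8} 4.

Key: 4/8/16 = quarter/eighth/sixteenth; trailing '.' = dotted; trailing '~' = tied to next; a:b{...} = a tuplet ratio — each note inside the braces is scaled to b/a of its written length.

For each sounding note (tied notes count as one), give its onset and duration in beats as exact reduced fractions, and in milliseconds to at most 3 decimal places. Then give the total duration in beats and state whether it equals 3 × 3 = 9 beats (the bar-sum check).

1) 0.0ms=0b +1000.0ms=3/2b
2) 1000.0ms=3/2b +1000.0ms=3/2b
3) 2000.0ms=3b +2000.0ms=3b
4) 4000.0ms=6b +500.0ms=3/4b
5) 4500.0ms=27/4b +500.0ms=3/4b
6) 5000.0ms=15/2b +1000.0ms=3/2b
Σ=9b of 9 (90bpm 3/4) — PASS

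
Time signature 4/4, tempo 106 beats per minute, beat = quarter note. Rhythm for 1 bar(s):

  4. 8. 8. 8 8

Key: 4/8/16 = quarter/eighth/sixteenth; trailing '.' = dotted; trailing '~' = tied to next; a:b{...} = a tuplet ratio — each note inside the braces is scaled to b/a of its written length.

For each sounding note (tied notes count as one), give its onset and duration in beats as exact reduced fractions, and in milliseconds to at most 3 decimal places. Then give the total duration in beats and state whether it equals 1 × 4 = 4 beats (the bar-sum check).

1) 0.0ms=0b +849.057ms=3/2b
2) 849.057ms=3/2b +424.528ms=3/4b
3) 1273.585ms=9/4b +424.528ms=3/4b
4) 1698.113ms=3b +283.019ms=1/2b
5) 1981.132ms=7/2b +283.019ms=1/2b
Σ=4b of 4 (106bpm 4/4) — PASS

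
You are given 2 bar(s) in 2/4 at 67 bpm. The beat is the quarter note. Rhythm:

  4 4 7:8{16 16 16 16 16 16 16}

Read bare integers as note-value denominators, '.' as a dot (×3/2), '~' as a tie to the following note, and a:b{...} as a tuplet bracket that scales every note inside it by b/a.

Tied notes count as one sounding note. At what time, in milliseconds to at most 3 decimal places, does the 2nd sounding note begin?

note 2 onset = 1b = 895.522ms

1. 0.0ms @ 0 + 895.522ms (1)
2. 895.522ms @ 1 + 895.522ms (1)
3. 1791.045ms @ 2 + 255.864ms (2/7)
4. 2046.908ms @ 16/7 + 255.864ms (2/7)
5. 2302.772ms @ 18/7 + 255.864ms (2/7)
6. 2558.635ms @ 20/7 + 255.864ms (2/7)
7. 2814.499ms @ 22/7 + 255.864ms (2/7)
8. 3070.362ms @ 24/7 + 255.864ms (2/7)
9. 3326.226ms @ 26/7 + 255.864ms (2/7)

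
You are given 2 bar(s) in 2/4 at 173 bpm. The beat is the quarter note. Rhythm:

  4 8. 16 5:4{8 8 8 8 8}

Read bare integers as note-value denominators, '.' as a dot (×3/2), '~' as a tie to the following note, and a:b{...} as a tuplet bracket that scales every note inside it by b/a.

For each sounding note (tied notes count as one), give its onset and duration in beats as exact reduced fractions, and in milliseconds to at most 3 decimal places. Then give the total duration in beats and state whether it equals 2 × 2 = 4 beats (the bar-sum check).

1) 0.0ms=0b +346.821ms=1b
2) 346.821ms=1b +260.116ms=3/4b
3) 606.936ms=7/4b +86.705ms=1/4b
4) 693.642ms=2b +138.728ms=2/5b
5) 832.37ms=12/5b +138.728ms=2/5b
6) 971.098ms=14/5b +138.728ms=2/5b
7) 1109.827ms=16/5b +138.728ms=2/5b
8) 1248.555ms=18/5b +138.728ms=2/5b
Σ=4b of 4 (173bpm 2/4) — PASS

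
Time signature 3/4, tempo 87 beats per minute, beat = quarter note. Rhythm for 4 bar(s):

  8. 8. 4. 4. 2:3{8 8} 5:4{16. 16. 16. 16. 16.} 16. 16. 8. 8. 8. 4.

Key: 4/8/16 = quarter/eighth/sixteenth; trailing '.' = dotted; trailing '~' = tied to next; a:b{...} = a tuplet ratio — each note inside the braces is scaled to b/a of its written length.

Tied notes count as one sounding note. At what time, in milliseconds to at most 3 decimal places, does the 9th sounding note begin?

1. 0.0ms @ 0 + 517.241ms (3/4)
2. 517.241ms @ 3/4 + 517.241ms (3/4)
3. 1034.483ms @ 3/2 + 1034.483ms (3/2)
4. 2068.966ms @ 3 + 1034.483ms (3/2)
5. 3103.448ms @ 9/2 + 517.241ms (3/4)
6. 3620.69ms @ 21/4 + 517.241ms (3/4)
7. 4137.931ms @ 6 + 206.897ms (3/10)
8. 4344.828ms @ 63/10 + 206.897ms (3/10)
9. 4551.724ms @ 33/5 + 206.897ms (3/10)
10. 4758.621ms @ 69/10 + 206.897ms (3/10)
11. 4965.517ms @ 36/5 + 206.897ms (3/10)
12. 5172.414ms @ 15/2 + 258.621ms (3/8)
13. 5431.034ms @ 63/8 + 258.621ms (3/8)
14. 5689.655ms @ 33/4 + 517.241ms (3/4)
15. 6206.897ms @ 9 + 517.241ms (3/4)
16. 6724.138ms @ 39/4 + 517.241ms (3/4)
17. 7241.379ms @ 21/2 + 1034.483ms (3/2)

note 9 onset = 33/5b = 4551.724ms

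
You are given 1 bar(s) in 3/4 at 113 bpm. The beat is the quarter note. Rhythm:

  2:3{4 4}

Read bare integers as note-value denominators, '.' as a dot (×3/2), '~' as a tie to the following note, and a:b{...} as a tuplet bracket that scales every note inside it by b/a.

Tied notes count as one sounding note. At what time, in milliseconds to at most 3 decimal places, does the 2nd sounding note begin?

1. 0.0ms @ 0 + 796.46ms (3/2)
2. 796.46ms @ 3/2 + 796.46ms (3/2)

note 2 onset = 3/2b = 796.46ms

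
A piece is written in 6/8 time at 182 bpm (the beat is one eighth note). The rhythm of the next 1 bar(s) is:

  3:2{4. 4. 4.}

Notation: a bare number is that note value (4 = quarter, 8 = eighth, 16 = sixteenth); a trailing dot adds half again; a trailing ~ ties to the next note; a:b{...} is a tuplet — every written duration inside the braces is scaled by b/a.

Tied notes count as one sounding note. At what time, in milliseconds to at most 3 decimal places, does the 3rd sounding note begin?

1. 0.0ms @ 0 + 659.341ms (2)
2. 659.341ms @ 2 + 659.341ms (2)
3. 1318.681ms @ 4 + 659.341ms (2)

note 3 onset = 4b = 1318.681ms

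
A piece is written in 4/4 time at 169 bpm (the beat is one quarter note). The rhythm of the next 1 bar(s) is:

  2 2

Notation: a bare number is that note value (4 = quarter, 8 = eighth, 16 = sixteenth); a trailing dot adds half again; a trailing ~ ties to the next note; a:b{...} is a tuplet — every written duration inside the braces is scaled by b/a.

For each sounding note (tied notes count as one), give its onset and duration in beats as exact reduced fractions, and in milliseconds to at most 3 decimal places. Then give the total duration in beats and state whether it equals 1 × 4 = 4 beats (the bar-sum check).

1) 0.0ms=0b +710.059ms=2b
2) 710.059ms=2b +710.059ms=2b
Σ=4b of 4 (169bpm 4/4) — PASS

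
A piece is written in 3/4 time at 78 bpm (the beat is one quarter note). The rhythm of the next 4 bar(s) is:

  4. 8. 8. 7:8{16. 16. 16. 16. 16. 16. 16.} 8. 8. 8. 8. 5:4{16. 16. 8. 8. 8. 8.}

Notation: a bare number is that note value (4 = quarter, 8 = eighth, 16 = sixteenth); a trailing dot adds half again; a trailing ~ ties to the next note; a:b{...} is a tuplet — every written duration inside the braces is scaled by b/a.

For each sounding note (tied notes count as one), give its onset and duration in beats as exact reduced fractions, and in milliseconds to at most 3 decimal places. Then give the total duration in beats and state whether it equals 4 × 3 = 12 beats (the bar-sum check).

1) 0.0ms=0b +1153.846ms=3/2b
2) 1153.846ms=3/2b +576.923ms=3/4b
3) 1730.769ms=9/4b +576.923ms=3/4b
4) 2307.692ms=3b +329.67ms=3/7b
5) 2637.363ms=24/7b +329.67ms=3/7b
6) 2967.033ms=27/7b +329.67ms=3/7b
7) 3296.703ms=30/7b +329.67ms=3/7b
8) 3626.374ms=33/7b +329.67ms=3/7b
9) 3956.044ms=36/7b +329.67ms=3/7b
10) 4285.714ms=39/7b +329.67ms=3/7b
11) 4615.385ms=6b +576.923ms=3/4b
12) 5192.308ms=27/4b +576.923ms=3/4b
13) 5769.231ms=15/2b +576.923ms=3/4b
14) 6346.154ms=33/4b +576.923ms=3/4b
15) 6923.077ms=9b +230.769ms=3/10b
16) 7153.846ms=93/10b +230.769ms=3/10b
17) 7384.615ms=48/5b +461.538ms=3/5b
18) 7846.154ms=51/5b +461.538ms=3/5b
19) 8307.692ms=54/5b +461.538ms=3/5b
20) 8769.231ms=57/5b +461.538ms=3/5b
Σ=12b of 12 (78bpm 3/4) — PASS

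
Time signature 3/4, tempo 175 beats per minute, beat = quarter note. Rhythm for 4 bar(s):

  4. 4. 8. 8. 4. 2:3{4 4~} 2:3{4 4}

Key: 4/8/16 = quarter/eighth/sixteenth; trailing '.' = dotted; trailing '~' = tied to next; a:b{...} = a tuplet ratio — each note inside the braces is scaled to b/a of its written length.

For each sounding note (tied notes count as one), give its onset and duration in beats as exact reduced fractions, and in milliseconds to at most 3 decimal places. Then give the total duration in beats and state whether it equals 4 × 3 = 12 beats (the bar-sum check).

1) 0.0ms=0b +514.286ms=3/2b
2) 514.286ms=3/2b +514.286ms=3/2b
3) 1028.571ms=3b +257.143ms=3/4b
4) 1285.714ms=15/4b +257.143ms=3/4b
5) 1542.857ms=9/2b +514.286ms=3/2b
6) 2057.143ms=6b +514.286ms=3/2b
7) 2571.429ms=15/2b +1028.571ms=3b
8) 3600.0ms=21/2b +514.286ms=3/2b
Σ=12b of 12 (175bpm 3/4) — PASS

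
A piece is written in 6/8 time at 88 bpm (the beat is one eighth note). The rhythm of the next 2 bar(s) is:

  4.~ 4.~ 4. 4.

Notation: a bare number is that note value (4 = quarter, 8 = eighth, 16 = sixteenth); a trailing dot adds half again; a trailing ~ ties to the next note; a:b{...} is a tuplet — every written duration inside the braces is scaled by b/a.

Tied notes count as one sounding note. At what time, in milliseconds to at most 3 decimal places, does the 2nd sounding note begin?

note 2 onset = 9b = 6136.364ms

1. 0.0ms @ 0 + 6136.364ms (9)
2. 6136.364ms @ 9 + 2045.455ms (3)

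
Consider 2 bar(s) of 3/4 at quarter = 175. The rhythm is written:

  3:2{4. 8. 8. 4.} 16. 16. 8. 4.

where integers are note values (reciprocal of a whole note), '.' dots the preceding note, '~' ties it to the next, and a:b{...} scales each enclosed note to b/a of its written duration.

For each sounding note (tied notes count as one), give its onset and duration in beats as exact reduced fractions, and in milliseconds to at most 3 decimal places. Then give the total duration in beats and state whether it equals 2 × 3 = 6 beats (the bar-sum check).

1) 0.0ms=0b +342.857ms=1b
2) 342.857ms=1b +171.429ms=1/2b
3) 514.286ms=3/2b +171.429ms=1/2b
4) 685.714ms=2b +342.857ms=1b
5) 1028.571ms=3b +128.571ms=3/8b
6) 1157.143ms=27/8b +128.571ms=3/8b
7) 1285.714ms=15/4b +257.143ms=3/4b
8) 1542.857ms=9/2b +514.286ms=3/2b
Σ=6b of 6 (175bpm 3/4) — PASS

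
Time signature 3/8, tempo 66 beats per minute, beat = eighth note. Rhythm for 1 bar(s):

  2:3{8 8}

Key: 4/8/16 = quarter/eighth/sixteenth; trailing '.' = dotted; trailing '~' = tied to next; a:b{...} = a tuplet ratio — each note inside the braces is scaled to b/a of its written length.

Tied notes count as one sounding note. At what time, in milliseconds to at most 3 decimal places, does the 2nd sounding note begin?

note 2 onset = 3/2b = 1363.636ms

1. 0.0ms @ 0 + 1363.636ms (3/2)
2. 1363.636ms @ 3/2 + 1363.636ms (3/2)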